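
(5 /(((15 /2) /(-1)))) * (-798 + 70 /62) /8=24703 /372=66.41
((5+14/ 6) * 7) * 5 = 770/ 3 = 256.67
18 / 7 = 2.57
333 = 333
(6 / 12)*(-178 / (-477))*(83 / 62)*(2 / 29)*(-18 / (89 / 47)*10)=-78020 / 47647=-1.64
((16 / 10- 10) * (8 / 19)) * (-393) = 132048 / 95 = 1389.98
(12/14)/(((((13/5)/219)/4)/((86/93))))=753360/2821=267.05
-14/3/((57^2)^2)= -14/31668003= -0.00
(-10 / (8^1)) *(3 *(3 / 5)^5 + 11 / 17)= -11692 / 10625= -1.10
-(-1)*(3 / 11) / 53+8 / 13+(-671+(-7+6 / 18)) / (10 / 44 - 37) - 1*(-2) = 387181001 / 18394233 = 21.05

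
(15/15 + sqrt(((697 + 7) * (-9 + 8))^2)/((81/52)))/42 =36689/3402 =10.78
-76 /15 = -5.07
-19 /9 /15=-0.14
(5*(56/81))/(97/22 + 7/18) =616/855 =0.72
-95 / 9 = -10.56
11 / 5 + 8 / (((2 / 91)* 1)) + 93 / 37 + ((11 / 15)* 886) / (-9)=296.52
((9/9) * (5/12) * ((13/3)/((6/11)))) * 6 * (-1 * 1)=-715/36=-19.86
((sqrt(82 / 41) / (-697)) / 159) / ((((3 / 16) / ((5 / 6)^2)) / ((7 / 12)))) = -0.00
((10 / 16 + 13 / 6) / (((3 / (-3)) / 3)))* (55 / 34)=-3685 / 272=-13.55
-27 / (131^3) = -27 / 2248091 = -0.00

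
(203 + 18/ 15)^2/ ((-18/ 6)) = -1042441/ 75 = -13899.21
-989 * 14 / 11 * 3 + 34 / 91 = -3779584 / 1001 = -3775.81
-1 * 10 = -10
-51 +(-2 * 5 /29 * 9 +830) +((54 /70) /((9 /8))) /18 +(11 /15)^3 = 531882418 /685125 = 776.33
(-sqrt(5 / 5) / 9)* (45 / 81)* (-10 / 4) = 25 / 162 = 0.15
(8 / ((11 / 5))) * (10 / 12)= 100 / 33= 3.03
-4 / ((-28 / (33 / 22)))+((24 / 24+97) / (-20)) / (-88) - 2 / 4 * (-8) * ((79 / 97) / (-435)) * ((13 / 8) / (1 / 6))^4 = -934435025 / 13862464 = -67.41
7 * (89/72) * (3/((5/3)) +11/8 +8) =92827/960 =96.69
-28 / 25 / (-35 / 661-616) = 2644 / 1454325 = 0.00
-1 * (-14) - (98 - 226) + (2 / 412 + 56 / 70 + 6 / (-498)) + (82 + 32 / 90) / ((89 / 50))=12946352357 / 68477490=189.06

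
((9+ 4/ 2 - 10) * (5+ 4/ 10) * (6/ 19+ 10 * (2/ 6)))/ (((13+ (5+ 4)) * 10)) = 468/ 5225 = 0.09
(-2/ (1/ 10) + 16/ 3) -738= -2258/ 3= -752.67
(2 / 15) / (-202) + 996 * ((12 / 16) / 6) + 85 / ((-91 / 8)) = 32267803 / 275730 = 117.03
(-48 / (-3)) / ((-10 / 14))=-112 / 5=-22.40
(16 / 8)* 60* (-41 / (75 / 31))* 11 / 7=-111848 / 35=-3195.66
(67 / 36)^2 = 4489 / 1296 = 3.46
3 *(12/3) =12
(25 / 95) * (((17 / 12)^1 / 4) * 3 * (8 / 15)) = 17 / 114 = 0.15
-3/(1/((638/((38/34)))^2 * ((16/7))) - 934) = 0.00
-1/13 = -0.08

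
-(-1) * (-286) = -286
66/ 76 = 0.87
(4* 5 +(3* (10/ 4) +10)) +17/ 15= 1159/ 30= 38.63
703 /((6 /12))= 1406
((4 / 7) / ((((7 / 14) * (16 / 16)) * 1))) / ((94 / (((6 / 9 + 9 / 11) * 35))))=980 / 1551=0.63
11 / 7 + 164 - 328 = -1137 / 7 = -162.43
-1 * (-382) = 382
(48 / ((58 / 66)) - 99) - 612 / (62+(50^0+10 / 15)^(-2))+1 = -53.19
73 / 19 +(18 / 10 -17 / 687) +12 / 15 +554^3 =11097103916789 / 65265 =170031470.42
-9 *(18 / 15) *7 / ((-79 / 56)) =21168 / 395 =53.59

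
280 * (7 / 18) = 980 / 9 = 108.89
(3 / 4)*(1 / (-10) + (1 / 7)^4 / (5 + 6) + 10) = 7844097 / 1056440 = 7.43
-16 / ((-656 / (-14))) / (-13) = 14 / 533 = 0.03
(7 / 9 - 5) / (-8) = 19 / 36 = 0.53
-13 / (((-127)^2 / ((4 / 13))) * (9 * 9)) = -4 / 1306449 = -0.00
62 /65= 0.95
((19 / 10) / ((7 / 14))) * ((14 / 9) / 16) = 133 / 360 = 0.37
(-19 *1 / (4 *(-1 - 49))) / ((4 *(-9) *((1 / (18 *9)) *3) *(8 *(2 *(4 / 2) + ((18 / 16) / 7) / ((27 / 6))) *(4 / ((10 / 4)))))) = -399 / 144640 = -0.00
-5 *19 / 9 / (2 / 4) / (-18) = 95 / 81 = 1.17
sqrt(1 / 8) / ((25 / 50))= sqrt(2) / 2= 0.71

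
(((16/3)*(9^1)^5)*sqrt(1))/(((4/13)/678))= 693943848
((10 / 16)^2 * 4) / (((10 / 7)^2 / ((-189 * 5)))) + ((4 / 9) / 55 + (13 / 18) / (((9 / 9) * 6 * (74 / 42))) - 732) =-1706007643 / 1172160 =-1455.44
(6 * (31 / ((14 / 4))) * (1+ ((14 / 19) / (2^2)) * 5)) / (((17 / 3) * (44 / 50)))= 509175 / 24871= 20.47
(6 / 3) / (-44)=-0.05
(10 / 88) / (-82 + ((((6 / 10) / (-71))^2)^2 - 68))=-79411503125 / 104823184121436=-0.00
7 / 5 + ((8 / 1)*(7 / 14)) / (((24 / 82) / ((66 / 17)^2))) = 299683 / 1445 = 207.39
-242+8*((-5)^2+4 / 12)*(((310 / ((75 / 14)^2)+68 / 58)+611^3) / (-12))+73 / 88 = -99540647432396783 / 25839000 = -3852341322.51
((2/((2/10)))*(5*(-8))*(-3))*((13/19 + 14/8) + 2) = 101100/19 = 5321.05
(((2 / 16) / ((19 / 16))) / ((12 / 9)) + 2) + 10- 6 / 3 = 383 / 38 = 10.08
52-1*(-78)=130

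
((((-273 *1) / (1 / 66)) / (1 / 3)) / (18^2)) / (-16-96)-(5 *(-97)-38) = 50351 / 96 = 524.49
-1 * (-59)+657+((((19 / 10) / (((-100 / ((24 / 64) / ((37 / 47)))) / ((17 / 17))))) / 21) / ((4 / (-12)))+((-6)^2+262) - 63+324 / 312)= 25644142827 / 26936000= 952.04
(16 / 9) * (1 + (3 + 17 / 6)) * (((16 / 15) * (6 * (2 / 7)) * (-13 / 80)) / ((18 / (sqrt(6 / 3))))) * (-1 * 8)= 2.27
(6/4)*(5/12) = 5/8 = 0.62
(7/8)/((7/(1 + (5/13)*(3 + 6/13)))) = 0.29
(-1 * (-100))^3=1000000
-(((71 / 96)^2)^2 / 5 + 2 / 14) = -602555047 / 2972712960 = -0.20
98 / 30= 49 / 15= 3.27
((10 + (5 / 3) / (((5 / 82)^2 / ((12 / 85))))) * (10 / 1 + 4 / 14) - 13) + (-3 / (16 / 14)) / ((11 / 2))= 96906353 / 130900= 740.31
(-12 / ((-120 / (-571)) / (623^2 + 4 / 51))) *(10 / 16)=-13851356.49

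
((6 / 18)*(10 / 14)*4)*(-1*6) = -40 / 7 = -5.71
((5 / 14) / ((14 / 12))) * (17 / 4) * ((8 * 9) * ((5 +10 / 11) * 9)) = 4981.73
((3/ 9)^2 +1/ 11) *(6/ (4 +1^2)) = 8/ 33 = 0.24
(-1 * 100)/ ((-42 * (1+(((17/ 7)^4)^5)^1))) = 284972379634328575/ 6096347229659758230020403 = 0.00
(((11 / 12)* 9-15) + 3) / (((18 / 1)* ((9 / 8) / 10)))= -50 / 27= -1.85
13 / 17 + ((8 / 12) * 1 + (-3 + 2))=0.43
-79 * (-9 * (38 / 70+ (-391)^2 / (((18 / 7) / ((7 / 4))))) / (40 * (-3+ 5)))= 20713190357 / 22400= 924696.00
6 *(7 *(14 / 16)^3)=28.14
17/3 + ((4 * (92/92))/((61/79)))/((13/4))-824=-1943023/2379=-816.74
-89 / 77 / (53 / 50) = -4450 / 4081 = -1.09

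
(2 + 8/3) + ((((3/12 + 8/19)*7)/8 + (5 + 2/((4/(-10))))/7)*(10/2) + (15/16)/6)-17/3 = 159/76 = 2.09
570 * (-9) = -5130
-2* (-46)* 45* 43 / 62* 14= 1246140 / 31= 40198.06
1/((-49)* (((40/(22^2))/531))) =-131.12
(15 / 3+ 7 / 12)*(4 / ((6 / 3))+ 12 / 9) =335 / 18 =18.61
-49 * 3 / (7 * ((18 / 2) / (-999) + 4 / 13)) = -30303 / 431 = -70.31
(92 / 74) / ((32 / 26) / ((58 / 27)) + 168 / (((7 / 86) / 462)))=8671 / 6650664012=0.00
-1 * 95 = -95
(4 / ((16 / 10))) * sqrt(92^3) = 460 * sqrt(23) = 2206.08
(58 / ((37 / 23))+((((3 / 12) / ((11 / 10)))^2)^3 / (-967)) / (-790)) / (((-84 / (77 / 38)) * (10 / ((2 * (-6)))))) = 1.04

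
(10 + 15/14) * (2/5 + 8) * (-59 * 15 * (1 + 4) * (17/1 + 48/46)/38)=-170782875/874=-195403.75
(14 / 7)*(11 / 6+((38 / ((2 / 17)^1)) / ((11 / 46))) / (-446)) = -17591 / 7359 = -2.39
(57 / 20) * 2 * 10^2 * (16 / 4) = 2280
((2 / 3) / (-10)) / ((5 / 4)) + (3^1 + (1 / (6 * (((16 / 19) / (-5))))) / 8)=18067 / 6400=2.82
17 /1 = 17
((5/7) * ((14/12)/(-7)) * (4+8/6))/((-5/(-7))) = -8/9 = -0.89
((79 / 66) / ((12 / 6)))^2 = 6241 / 17424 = 0.36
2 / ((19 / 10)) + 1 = 39 / 19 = 2.05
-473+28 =-445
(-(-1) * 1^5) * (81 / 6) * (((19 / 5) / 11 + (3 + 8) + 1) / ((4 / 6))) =54999 / 220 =250.00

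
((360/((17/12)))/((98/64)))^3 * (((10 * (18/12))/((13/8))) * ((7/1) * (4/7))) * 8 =10144540954460160000/7514123981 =1350063025.33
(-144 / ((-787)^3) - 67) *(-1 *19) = 620515449283 / 487443403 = 1273.00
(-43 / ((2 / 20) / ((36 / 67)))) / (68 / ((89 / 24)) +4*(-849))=114810 / 1678417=0.07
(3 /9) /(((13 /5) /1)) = 5 /39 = 0.13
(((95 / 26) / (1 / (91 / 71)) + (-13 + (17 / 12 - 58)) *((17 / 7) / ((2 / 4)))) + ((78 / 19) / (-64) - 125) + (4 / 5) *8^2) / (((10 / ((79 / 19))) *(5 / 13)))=-440.16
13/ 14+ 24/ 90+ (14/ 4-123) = -12422/ 105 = -118.30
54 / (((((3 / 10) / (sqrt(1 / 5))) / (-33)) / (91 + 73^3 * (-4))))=1848500676 * sqrt(5)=4133373167.99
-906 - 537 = -1443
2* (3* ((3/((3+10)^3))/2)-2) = -8779/2197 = -4.00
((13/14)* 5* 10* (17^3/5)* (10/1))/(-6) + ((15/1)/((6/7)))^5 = 1051864175/672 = 1565274.07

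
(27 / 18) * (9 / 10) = 27 / 20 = 1.35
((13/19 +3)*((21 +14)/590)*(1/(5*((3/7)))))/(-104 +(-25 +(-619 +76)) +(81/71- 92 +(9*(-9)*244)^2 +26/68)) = 0.00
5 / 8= 0.62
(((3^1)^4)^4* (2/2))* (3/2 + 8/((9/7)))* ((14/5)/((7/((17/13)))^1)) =11302155747/65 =173879319.18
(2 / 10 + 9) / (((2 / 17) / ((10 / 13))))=782 / 13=60.15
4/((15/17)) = 4.53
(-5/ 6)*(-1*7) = 35/ 6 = 5.83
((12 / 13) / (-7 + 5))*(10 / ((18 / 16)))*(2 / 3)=-320 / 117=-2.74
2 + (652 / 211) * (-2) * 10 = -12618 / 211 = -59.80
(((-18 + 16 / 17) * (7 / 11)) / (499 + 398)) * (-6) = 4060 / 55913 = 0.07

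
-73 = -73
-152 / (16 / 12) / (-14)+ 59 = 470 / 7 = 67.14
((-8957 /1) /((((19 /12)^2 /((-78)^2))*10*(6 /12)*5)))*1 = -7847191872 /9025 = -869494.94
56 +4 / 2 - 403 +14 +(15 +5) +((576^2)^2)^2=12116574790945106558665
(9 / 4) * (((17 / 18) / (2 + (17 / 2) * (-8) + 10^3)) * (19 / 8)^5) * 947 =39862717801 / 244842496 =162.81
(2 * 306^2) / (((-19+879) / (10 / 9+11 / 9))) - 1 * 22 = 104512 / 215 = 486.10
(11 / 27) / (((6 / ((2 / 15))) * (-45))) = -11 / 54675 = -0.00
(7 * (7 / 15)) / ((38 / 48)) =392 / 95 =4.13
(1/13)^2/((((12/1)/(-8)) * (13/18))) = -0.01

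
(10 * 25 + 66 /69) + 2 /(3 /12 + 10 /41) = 475076 /1863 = 255.01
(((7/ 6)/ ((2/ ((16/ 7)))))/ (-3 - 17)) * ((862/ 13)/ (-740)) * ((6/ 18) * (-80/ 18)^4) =22067200/ 28402569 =0.78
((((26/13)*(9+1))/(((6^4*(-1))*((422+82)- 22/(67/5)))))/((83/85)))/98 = -28475/88702831728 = -0.00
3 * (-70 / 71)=-210 / 71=-2.96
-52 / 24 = -13 / 6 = -2.17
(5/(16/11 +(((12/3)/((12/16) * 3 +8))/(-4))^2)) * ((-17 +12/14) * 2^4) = -882.09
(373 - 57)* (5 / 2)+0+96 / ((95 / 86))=83306 / 95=876.91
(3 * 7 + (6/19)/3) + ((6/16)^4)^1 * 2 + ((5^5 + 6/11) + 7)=1349880353/428032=3153.69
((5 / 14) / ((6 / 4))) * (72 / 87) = 0.20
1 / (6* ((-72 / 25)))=-0.06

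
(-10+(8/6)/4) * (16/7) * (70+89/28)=-79228/49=-1616.90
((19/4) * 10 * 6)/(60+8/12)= 855/182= 4.70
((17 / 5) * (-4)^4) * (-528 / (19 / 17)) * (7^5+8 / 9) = -1969727524864 / 285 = -6911324648.65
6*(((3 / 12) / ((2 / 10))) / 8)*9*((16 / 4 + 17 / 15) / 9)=77 / 16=4.81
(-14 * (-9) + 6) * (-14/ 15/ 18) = -308/ 45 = -6.84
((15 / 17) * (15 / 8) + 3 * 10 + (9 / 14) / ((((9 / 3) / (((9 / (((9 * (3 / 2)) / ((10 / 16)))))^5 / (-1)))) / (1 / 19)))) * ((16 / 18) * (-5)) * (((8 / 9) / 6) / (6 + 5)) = -59363273575 / 31330297152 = -1.89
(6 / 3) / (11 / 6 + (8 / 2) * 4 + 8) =12 / 155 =0.08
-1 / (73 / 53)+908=66231 / 73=907.27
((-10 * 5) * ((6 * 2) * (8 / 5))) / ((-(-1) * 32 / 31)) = -930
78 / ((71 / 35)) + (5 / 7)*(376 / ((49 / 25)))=4273390 / 24353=175.48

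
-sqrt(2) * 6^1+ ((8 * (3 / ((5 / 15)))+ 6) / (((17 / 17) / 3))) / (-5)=-234 / 5-6 * sqrt(2)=-55.29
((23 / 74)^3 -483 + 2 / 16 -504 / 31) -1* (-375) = -389743857 / 3140486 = -124.10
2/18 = 1/9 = 0.11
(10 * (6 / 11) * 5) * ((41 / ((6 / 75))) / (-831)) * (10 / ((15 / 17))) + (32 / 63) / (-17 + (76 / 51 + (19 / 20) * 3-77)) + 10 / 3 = -187.30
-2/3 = -0.67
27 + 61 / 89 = 2464 / 89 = 27.69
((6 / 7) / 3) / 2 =1 / 7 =0.14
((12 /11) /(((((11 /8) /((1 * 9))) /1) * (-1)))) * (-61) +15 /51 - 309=260960 /2057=126.86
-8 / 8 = -1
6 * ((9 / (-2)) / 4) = -27 / 4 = -6.75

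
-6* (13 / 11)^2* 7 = -7098 / 121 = -58.66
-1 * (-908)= 908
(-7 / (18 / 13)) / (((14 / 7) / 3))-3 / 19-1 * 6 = -3133 / 228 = -13.74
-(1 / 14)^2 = -0.01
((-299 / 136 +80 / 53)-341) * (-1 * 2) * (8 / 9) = 547310 / 901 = 607.45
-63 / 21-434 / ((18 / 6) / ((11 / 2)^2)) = -26275 / 6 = -4379.17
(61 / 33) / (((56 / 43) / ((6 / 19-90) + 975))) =2101023 / 1672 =1256.59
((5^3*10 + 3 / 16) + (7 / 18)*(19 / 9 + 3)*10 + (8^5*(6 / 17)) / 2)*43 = 6681513505 / 22032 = 303264.05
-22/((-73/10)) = 220/73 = 3.01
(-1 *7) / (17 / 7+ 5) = -49 / 52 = -0.94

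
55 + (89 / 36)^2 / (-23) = 1631519 / 29808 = 54.73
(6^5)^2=60466176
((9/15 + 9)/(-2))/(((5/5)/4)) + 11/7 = -17.63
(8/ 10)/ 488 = 1/ 610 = 0.00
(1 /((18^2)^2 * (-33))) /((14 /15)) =-5 /16166304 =-0.00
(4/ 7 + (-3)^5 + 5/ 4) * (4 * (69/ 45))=-51773/ 35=-1479.23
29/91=0.32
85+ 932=1017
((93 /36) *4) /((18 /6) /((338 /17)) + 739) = 10478 /749499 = 0.01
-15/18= -5/6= -0.83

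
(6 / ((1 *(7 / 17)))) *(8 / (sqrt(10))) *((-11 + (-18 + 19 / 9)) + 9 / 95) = -3115624 *sqrt(10) / 9975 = -987.72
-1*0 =0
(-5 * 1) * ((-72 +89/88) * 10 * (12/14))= 468525/154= 3042.37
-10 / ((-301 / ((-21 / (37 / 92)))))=-2760 / 1591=-1.73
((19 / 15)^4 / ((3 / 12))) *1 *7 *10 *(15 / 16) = 912247 / 1350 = 675.74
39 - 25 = 14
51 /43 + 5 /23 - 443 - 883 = -1310026 /989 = -1324.60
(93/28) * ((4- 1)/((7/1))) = 279/196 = 1.42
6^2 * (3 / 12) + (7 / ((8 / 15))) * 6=351 / 4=87.75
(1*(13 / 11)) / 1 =13 / 11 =1.18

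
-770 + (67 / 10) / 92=-708333 / 920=-769.93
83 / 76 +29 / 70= 4007 / 2660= 1.51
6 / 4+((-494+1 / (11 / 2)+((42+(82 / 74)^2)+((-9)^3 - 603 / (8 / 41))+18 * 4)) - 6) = -4202.47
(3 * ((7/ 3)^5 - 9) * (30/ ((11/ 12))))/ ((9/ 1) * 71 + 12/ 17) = 397664/ 43065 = 9.23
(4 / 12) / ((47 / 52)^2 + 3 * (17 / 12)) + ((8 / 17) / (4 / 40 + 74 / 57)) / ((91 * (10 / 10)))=0.07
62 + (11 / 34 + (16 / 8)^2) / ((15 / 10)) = 1103 / 17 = 64.88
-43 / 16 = -2.69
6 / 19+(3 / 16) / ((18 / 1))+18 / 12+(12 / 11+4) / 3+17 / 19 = 29547 / 6688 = 4.42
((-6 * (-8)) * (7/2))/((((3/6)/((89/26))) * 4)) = 287.54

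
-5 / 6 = -0.83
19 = 19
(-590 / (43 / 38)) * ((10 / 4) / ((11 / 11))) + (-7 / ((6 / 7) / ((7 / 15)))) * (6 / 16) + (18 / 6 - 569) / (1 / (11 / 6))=-24175469 / 10320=-2342.58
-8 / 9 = -0.89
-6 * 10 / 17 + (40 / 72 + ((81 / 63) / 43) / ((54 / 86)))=-3134 / 1071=-2.93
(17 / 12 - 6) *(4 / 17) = -55 / 51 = -1.08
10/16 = 5/8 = 0.62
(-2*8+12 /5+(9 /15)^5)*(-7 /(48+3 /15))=295799 /150625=1.96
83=83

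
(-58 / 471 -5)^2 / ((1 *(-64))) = -5822569 / 14197824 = -0.41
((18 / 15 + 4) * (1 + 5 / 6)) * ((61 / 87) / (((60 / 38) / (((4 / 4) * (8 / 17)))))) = 662948 / 332775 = 1.99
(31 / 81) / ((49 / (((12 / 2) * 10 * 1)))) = 620 / 1323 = 0.47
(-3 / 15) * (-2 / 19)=2 / 95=0.02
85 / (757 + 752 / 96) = 510 / 4589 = 0.11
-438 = -438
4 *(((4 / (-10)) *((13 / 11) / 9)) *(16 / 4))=-416 / 495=-0.84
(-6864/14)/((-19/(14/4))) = 90.32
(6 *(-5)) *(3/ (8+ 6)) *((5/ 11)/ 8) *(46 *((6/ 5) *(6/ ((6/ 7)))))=-3105/ 22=-141.14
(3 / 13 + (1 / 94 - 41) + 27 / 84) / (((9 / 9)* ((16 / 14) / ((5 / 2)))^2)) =-121064825 / 625664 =-193.50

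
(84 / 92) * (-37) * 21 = -16317 / 23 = -709.43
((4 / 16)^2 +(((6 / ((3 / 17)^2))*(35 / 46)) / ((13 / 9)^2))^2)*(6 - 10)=-1193396565169 / 60435076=-19746.75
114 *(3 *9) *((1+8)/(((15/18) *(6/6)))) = 166212/5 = 33242.40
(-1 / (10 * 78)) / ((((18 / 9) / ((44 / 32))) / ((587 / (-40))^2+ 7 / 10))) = -3802579 / 19968000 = -0.19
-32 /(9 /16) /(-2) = 28.44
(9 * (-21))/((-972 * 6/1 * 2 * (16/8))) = 7/864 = 0.01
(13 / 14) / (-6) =-13 / 84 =-0.15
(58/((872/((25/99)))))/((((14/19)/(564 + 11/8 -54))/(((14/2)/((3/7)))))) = 394474675/2071872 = 190.40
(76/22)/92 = 19/506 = 0.04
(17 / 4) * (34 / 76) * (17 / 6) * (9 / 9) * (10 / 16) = 24565 / 7296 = 3.37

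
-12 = -12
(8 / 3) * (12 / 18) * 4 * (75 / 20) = 80 / 3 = 26.67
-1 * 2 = -2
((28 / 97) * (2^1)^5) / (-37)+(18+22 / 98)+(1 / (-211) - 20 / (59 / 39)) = 10398618598 / 2189293589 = 4.75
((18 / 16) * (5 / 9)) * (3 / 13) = 15 / 104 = 0.14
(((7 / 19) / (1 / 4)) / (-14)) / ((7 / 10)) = -20 / 133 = -0.15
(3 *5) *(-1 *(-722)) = 10830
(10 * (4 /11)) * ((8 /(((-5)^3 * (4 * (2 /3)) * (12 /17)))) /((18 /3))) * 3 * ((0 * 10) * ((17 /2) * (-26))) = 0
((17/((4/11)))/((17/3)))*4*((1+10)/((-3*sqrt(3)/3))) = -209.58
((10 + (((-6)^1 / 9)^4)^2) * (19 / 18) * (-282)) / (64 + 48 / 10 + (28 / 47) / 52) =-179690022590 / 4137740577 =-43.43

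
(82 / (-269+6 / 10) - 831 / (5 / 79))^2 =1940535004662016 / 11256025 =172399670.81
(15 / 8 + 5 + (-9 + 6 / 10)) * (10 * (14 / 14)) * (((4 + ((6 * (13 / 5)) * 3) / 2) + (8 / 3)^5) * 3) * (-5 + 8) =-12024991 / 540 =-22268.50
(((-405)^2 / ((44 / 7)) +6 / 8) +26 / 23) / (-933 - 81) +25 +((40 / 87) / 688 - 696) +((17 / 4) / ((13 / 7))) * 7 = -145177724443 / 213271916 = -680.72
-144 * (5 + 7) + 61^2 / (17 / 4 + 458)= -3180188 / 1849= -1719.95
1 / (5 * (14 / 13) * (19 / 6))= 39 / 665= 0.06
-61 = -61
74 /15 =4.93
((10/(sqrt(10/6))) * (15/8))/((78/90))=225 * sqrt(15)/52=16.76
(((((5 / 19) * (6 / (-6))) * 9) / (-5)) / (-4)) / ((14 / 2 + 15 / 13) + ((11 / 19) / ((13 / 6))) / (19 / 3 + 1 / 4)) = -0.01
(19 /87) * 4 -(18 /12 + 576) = -100333 /174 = -576.63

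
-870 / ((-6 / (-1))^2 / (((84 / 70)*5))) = -145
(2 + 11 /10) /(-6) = -31 /60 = -0.52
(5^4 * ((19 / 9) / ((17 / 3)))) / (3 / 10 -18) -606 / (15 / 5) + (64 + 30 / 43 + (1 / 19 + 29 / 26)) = -28626450155 / 191751534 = -149.29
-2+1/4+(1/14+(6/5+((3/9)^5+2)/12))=-15899/51030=-0.31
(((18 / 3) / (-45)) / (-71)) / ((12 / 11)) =0.00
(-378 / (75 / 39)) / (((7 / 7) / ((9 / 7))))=-6318 / 25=-252.72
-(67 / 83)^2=-0.65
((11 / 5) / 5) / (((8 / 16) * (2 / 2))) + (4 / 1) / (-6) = 16 / 75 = 0.21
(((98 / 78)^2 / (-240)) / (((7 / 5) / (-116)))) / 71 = 9947 / 1295892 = 0.01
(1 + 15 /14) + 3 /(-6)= 11 /7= 1.57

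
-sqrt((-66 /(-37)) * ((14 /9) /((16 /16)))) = -2 * sqrt(8547) /111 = -1.67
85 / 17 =5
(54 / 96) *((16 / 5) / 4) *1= 9 / 20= 0.45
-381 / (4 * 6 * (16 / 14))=-889 / 64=-13.89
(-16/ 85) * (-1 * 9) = 144/ 85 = 1.69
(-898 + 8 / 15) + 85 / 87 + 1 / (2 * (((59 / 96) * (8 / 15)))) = -7656419 / 8555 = -894.96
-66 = -66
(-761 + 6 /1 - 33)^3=-489303872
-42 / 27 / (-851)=14 / 7659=0.00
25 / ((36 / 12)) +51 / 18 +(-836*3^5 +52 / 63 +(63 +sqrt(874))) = -25587199 / 126 +sqrt(874) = -203043.44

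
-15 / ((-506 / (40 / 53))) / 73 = 300 / 978857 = 0.00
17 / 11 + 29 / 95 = 1934 / 1045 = 1.85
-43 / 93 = -0.46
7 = 7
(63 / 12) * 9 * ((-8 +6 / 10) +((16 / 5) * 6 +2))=13041 / 20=652.05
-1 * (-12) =12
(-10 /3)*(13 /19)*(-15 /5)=130 /19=6.84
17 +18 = 35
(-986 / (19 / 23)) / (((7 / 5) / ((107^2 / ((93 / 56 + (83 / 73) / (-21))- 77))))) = 454890019344 / 3513575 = 129466.43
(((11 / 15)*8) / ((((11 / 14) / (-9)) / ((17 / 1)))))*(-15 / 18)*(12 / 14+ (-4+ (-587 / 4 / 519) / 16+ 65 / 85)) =-9469981 / 4152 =-2280.82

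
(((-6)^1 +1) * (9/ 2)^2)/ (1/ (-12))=1215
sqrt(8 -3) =sqrt(5) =2.24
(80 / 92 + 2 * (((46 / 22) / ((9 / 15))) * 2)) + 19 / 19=11999 / 759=15.81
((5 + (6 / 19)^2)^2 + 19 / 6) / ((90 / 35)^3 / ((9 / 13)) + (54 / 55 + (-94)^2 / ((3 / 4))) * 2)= 430344324025 / 347964944516104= 0.00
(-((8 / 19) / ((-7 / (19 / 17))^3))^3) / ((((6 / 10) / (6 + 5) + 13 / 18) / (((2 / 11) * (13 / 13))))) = 4335748392960 / 3680009945042721028151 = 0.00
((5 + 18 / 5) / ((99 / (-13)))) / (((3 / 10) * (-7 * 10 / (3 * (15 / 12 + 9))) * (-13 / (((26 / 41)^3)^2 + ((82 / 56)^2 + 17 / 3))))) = -3783601601412209 / 3776763856662720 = -1.00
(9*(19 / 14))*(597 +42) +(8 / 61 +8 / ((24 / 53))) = 20041825 / 2562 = 7822.73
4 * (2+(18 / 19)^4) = 1462472 / 130321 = 11.22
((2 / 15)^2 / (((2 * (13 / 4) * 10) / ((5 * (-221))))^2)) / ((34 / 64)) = 2176 / 225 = 9.67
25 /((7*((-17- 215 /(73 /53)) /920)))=-419750 /22113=-18.98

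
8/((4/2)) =4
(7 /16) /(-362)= -7 /5792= -0.00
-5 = -5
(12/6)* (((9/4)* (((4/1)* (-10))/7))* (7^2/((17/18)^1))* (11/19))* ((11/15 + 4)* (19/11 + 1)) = -3220560/323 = -9970.77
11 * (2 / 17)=22 / 17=1.29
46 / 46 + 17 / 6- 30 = -157 / 6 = -26.17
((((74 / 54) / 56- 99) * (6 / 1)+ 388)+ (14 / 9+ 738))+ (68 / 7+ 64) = 7289 / 12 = 607.42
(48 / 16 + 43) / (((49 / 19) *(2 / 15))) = 6555 / 49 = 133.78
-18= -18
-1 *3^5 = -243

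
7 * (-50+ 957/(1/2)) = 13048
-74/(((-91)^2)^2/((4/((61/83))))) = -24568/4183072621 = -0.00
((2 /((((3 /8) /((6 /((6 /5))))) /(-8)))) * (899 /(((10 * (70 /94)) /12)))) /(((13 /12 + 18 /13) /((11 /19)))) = -1687415808 /23275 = -72499.07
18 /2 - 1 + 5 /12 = 101 /12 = 8.42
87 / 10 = 8.70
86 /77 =1.12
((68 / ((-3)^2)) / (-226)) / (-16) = 17 / 8136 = 0.00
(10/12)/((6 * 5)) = 1/36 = 0.03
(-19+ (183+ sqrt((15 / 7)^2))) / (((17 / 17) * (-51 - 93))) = -1163 / 1008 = -1.15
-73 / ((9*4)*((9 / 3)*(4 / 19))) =-1387 / 432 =-3.21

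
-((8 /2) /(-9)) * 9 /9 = 0.44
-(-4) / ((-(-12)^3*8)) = 1 / 3456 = 0.00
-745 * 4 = -2980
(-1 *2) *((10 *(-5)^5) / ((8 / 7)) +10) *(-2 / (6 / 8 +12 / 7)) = -1020460 / 23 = -44367.83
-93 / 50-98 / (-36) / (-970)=-162623 / 87300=-1.86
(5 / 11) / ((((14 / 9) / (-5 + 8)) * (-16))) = -135 / 2464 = -0.05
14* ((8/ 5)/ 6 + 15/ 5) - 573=-7909/ 15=-527.27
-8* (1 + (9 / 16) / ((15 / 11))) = -113 / 10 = -11.30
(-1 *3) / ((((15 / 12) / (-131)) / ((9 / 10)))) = 7074 / 25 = 282.96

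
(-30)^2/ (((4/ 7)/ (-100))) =-157500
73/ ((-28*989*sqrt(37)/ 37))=-73*sqrt(37)/ 27692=-0.02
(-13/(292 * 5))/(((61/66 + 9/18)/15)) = -1287/13724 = -0.09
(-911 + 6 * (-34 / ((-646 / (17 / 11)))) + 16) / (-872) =186953 / 182248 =1.03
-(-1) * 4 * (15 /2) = 30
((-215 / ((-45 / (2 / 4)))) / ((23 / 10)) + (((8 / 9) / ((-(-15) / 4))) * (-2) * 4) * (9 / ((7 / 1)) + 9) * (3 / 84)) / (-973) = -17347 / 49345695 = -0.00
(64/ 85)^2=4096/ 7225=0.57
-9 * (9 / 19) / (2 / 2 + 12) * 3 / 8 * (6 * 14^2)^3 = -49401285696 / 247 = -200005205.25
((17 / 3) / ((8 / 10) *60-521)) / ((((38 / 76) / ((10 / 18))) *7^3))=-170 / 4380453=-0.00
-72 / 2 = -36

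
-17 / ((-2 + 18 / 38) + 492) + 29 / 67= 248610 / 624373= 0.40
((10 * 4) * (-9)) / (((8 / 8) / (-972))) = 349920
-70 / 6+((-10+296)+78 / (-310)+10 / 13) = 274.85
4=4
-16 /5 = -3.20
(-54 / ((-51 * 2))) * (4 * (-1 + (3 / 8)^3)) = -4365 / 2176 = -2.01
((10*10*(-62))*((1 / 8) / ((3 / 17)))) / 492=-13175 / 1476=-8.93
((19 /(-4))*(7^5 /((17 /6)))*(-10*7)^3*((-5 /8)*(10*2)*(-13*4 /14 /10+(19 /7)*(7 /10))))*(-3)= 9417728919375 /17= 553984054080.88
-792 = -792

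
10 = 10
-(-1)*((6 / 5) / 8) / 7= 3 / 140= 0.02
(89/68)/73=89/4964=0.02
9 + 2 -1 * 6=5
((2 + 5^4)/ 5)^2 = 393129/ 25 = 15725.16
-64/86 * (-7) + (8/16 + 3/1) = 749/86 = 8.71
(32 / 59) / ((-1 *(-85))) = 32 / 5015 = 0.01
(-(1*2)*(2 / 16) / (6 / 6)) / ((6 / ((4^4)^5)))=-137438953472 / 3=-45812984490.67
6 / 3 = 2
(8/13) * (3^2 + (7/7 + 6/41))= 256/41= 6.24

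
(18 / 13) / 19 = 0.07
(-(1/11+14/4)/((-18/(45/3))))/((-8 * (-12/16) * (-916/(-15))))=1975/241824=0.01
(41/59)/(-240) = -41/14160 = -0.00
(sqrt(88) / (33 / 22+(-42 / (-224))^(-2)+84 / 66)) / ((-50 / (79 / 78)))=-2607 * sqrt(22) / 2008825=-0.01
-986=-986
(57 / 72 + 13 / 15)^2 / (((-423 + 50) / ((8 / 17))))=-39601 / 11413800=-0.00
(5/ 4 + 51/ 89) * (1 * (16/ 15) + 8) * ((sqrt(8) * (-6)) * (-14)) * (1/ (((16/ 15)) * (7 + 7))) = 33099 * sqrt(2)/ 178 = 262.97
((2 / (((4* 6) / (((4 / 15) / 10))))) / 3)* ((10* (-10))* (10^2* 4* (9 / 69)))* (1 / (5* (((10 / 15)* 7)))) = -80 / 483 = -0.17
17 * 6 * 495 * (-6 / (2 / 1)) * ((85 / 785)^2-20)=74627905770 / 24649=3027624.07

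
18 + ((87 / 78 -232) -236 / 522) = -1447703 / 6786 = -213.34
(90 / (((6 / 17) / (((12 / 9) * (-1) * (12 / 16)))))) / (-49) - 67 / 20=1.85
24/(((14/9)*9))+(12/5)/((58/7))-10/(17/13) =-97372/17255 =-5.64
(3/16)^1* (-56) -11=-43/2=-21.50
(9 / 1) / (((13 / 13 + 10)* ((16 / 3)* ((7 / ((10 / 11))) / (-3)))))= -405 / 6776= -0.06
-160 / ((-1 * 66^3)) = 20 / 35937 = 0.00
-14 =-14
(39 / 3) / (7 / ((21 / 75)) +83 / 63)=819 / 1658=0.49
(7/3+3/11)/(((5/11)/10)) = 172/3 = 57.33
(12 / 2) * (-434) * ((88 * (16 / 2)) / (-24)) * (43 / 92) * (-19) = -15601432 / 23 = -678323.13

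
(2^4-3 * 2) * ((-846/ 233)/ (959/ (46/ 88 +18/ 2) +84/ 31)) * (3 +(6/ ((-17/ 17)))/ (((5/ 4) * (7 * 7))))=-3906480717/ 3834034106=-1.02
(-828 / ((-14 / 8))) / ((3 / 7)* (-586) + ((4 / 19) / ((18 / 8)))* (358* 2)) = -283176 / 110213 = -2.57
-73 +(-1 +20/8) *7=-125/2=-62.50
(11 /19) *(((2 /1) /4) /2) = 11 /76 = 0.14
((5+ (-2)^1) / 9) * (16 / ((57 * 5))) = 16 / 855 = 0.02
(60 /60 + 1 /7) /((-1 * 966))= -4 /3381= -0.00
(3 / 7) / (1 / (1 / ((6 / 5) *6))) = 5 / 84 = 0.06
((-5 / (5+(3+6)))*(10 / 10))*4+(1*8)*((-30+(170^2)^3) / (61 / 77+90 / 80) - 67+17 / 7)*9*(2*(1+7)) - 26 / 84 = 719409237308952068923 / 49602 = 14503633670193783.90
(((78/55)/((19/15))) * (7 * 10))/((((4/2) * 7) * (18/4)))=260/209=1.24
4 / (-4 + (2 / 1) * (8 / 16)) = -1.33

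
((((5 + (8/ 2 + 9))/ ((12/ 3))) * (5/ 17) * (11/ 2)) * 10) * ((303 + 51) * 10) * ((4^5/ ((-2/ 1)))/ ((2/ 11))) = -12336192000/ 17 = -725658352.94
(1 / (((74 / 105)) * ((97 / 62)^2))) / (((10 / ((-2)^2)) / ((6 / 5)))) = 484344 / 1740665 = 0.28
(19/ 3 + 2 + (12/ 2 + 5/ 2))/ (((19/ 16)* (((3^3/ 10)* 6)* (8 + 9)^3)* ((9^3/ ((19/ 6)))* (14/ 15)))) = 5050/ 6092262477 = 0.00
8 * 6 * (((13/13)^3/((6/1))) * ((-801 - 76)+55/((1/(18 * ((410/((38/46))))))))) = 3923805.05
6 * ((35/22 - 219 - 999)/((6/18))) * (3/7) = -103221/11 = -9383.73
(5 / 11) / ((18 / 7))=35 / 198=0.18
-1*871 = -871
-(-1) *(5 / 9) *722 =3610 / 9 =401.11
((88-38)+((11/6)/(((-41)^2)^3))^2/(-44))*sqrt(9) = 162457130162636539783189/1083047534417576931888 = 150.00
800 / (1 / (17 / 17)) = 800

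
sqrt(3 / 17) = sqrt(51) / 17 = 0.42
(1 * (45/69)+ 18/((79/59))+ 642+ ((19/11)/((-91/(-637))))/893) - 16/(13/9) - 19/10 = 78539625477/122120570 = 643.13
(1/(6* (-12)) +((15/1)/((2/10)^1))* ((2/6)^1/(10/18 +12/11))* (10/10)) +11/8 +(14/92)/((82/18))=16.58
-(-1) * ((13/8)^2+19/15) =3751/960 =3.91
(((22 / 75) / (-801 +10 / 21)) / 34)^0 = 1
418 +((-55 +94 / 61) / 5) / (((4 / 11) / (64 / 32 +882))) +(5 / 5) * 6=-25567.77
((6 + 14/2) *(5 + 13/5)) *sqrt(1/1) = 494/5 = 98.80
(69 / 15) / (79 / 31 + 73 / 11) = 7843 / 15660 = 0.50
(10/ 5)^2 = 4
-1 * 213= -213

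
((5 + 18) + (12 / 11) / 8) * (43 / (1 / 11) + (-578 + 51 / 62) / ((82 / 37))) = 550069683 / 111848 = 4918.01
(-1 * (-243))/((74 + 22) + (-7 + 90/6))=243/104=2.34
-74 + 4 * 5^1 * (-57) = -1214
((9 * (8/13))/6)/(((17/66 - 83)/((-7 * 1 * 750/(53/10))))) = 41580000/3762629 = 11.05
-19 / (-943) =19 / 943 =0.02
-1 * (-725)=725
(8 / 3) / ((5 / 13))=104 / 15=6.93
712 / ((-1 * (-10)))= 71.20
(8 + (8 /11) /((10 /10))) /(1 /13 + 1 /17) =64.29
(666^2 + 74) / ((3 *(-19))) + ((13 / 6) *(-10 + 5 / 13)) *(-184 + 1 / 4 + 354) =-5166415 / 456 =-11329.86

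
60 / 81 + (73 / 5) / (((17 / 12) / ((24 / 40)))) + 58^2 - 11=38555131 / 11475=3359.92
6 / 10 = 3 / 5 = 0.60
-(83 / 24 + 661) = -15947 / 24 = -664.46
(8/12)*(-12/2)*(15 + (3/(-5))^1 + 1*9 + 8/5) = -100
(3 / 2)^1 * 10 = 15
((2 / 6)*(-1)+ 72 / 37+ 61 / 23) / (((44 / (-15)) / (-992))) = 13501120 / 9361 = 1442.27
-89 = -89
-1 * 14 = -14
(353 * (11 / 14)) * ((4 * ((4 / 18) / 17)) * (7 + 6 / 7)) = 854260 / 7497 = 113.95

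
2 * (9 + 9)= 36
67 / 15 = 4.47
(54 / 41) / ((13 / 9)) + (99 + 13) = 60182 / 533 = 112.91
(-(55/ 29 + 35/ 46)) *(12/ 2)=-10635/ 667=-15.94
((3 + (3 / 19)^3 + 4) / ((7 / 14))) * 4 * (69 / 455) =5303616 / 624169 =8.50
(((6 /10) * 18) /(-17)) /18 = -3 /85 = -0.04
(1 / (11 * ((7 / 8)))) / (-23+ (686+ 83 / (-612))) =4896 / 31236821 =0.00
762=762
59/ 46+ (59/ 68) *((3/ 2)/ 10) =1.41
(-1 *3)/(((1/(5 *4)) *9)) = -20/3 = -6.67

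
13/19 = 0.68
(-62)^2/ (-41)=-3844/ 41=-93.76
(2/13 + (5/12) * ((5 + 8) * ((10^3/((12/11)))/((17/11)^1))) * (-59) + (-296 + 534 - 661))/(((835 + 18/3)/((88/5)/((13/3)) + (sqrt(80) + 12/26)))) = -3042.24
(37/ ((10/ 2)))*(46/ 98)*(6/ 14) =2553/ 1715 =1.49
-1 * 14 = -14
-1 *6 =-6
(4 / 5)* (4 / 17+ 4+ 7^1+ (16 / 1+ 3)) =2056 / 85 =24.19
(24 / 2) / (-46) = -6 / 23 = -0.26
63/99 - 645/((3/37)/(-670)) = 58628357/11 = 5329850.64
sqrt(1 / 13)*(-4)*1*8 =-32*sqrt(13) / 13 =-8.88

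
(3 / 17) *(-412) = -1236 / 17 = -72.71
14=14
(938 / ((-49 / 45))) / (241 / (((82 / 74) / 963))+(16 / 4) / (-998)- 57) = -61683885 / 14993237644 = -0.00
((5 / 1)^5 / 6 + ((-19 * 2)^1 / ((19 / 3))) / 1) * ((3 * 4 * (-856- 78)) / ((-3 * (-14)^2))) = 1442563 / 147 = 9813.35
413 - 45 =368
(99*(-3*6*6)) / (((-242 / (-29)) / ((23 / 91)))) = -324162 / 1001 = -323.84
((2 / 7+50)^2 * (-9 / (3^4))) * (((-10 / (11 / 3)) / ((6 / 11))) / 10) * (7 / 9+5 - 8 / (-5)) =20568064 / 19845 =1036.44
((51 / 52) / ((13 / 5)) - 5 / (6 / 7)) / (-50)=2213 / 20280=0.11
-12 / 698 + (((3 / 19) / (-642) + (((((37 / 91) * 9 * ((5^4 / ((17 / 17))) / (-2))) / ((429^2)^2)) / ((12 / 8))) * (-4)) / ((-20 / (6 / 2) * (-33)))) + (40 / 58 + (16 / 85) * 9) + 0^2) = 2.37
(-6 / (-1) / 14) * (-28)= -12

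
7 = 7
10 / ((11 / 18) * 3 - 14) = -60 / 73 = -0.82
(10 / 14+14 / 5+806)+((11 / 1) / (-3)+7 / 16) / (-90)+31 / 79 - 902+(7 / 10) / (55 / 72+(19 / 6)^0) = -5561925815 / 60679584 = -91.66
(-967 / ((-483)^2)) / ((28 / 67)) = -64789 / 6532092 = -0.01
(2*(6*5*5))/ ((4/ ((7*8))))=4200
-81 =-81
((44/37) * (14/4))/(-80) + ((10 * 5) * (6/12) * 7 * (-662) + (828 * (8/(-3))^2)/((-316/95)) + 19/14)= -96263948241/818440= -117618.82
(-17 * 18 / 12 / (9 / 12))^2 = 1156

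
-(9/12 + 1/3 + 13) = -169/12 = -14.08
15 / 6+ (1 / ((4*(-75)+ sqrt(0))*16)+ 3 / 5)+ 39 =202079 / 4800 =42.10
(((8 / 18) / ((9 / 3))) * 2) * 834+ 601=7633 / 9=848.11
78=78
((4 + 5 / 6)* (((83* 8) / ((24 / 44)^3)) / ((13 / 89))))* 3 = 285130813 / 702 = 406169.25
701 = 701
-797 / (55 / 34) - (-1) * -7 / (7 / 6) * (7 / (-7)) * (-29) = -36668 / 55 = -666.69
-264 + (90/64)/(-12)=-33807/128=-264.12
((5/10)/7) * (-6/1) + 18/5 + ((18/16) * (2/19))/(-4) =33429/10640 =3.14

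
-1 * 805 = -805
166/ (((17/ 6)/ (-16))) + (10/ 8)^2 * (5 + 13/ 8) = -2017283/ 2176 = -927.06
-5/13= -0.38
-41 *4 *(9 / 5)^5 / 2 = -4842018 / 3125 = -1549.45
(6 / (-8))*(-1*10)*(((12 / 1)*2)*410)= 73800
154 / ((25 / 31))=4774 / 25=190.96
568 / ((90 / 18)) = 568 / 5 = 113.60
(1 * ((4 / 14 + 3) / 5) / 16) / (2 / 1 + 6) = 23 / 4480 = 0.01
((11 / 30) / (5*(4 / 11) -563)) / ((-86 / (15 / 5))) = 121 / 5308780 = 0.00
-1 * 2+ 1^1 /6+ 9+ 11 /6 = 9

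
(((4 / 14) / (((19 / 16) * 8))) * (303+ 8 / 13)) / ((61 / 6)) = 94728 / 105469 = 0.90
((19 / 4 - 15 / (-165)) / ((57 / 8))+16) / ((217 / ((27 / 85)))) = 13446 / 550715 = 0.02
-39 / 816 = -13 / 272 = -0.05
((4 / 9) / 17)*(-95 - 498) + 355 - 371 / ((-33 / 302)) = 6285515 / 1683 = 3734.71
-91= -91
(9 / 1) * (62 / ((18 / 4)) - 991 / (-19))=11275 / 19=593.42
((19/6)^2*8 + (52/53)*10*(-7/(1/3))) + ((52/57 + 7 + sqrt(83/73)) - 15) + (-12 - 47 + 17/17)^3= -1769504558/9063 + sqrt(6059)/73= -195243.84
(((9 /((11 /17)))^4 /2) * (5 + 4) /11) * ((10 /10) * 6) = 14795494587 /161051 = 91868.38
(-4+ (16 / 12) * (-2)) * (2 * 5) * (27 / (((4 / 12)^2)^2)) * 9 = -1312200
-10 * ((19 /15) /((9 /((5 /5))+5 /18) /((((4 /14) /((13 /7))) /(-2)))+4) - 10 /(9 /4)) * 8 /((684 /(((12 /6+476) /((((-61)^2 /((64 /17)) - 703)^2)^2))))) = 13499271995195392 /359525554362681581525625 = 0.00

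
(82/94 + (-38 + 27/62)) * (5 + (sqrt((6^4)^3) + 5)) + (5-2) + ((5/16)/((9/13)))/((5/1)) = -359248779427/209808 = -1712273.98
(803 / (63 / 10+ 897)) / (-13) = -8030 / 117429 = -0.07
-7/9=-0.78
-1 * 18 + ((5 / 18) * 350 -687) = -5470 / 9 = -607.78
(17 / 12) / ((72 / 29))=0.57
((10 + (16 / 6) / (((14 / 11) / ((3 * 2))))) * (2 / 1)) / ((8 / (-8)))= -316 / 7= -45.14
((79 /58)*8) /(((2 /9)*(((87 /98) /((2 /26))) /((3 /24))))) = 11613 /21866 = 0.53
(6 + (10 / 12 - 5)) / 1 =11 / 6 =1.83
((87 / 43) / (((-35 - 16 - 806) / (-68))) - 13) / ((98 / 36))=-8516646 / 1805699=-4.72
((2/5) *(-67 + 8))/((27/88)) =-10384/135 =-76.92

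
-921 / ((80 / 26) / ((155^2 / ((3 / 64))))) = -153414040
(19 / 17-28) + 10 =-16.88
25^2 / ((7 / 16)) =10000 / 7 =1428.57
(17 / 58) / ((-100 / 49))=-833 / 5800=-0.14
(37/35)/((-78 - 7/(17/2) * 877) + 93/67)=-42143/31846045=-0.00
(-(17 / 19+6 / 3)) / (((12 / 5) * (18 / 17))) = -4675 / 4104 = -1.14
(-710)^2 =504100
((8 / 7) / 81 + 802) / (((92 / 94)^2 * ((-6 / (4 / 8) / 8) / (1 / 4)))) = -139.54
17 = 17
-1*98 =-98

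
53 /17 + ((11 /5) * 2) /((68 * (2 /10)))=117 /34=3.44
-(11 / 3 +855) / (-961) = 2576 / 2883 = 0.89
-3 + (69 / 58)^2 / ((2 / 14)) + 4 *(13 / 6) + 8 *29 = 2498513 / 10092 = 247.57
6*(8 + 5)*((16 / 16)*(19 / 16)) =92.62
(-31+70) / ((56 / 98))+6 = 297 / 4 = 74.25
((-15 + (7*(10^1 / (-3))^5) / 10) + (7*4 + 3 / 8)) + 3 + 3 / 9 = -527519 / 1944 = -271.36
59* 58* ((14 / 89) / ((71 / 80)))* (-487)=-295378.33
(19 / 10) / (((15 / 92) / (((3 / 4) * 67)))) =29279 / 50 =585.58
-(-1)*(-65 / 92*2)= -65 / 46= -1.41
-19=-19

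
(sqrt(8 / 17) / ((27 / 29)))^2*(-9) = -4.89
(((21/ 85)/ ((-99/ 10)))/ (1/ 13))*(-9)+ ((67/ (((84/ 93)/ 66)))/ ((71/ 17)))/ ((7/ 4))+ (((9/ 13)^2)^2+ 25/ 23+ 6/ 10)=1441672659147157/ 2136816777095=674.68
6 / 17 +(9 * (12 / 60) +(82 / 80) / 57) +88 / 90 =366131 / 116280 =3.15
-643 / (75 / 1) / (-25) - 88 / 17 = -154069 / 31875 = -4.83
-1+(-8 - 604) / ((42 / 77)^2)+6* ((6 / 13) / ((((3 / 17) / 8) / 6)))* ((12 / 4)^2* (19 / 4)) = 391854 / 13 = 30142.62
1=1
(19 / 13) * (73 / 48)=1387 / 624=2.22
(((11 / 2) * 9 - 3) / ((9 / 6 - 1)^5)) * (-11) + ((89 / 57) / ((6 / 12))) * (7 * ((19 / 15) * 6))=-243028 / 15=-16201.87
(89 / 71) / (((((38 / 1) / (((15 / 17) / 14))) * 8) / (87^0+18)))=1335 / 270368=0.00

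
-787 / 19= -41.42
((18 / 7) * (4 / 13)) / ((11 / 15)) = 1080 / 1001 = 1.08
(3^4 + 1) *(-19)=-1558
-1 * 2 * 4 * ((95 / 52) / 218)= -95 / 1417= -0.07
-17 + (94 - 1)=76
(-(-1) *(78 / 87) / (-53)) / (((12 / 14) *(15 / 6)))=-182 / 23055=-0.01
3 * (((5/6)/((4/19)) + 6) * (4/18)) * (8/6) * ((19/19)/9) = 239/243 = 0.98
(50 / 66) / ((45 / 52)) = 0.88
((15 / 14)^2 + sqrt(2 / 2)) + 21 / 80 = 9449 / 3920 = 2.41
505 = 505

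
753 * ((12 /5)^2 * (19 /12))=171684 /25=6867.36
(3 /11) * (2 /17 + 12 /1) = 3.30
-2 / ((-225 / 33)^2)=-242 / 5625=-0.04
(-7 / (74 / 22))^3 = -456533 / 50653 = -9.01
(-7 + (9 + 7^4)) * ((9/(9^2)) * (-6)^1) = -1602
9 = 9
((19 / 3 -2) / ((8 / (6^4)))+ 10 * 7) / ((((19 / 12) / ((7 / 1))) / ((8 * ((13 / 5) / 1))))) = 6744192 / 95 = 70991.49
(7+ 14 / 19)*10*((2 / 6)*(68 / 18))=16660 / 171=97.43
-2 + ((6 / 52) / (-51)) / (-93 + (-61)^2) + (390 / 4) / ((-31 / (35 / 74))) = -6414706041 / 1839301672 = -3.49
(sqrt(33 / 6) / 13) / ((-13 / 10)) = -5 * sqrt(22) / 169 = -0.14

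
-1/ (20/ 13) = -13/ 20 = -0.65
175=175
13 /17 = 0.76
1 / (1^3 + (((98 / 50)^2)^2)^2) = 152587890625 / 33385518460226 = 0.00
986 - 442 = 544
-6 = -6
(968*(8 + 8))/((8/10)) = 19360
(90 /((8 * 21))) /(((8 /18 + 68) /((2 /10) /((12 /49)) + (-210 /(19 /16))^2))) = 124419249 /508288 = 244.78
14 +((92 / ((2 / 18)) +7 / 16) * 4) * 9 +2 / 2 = 119355 / 4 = 29838.75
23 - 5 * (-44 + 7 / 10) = 479 / 2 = 239.50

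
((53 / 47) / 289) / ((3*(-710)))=-53 / 28931790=-0.00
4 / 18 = 2 / 9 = 0.22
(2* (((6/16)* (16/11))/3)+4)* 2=96/11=8.73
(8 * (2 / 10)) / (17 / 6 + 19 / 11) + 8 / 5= 2936 / 1505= 1.95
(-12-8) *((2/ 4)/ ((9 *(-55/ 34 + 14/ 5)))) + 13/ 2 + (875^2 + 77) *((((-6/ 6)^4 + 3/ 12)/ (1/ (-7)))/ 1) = -12120095474/ 1809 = -6699886.94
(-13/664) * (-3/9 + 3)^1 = -13/249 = -0.05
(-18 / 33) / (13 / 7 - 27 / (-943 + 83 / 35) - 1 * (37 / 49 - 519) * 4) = -358484 / 1363644447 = -0.00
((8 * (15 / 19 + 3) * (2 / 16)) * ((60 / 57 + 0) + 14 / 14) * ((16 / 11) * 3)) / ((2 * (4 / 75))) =1263600 / 3971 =318.21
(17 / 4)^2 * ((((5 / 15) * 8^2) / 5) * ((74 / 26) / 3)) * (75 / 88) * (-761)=-40686865 / 858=-47420.59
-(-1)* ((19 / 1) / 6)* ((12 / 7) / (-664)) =-19 / 2324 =-0.01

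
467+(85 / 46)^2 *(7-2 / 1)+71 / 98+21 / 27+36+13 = 498841471 / 933156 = 534.57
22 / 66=1 / 3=0.33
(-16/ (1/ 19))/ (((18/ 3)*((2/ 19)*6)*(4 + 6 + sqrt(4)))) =-361/ 54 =-6.69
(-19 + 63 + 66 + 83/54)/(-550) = -6023/29700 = -0.20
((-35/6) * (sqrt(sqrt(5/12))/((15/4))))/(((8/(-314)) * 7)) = 157 * sqrt(2) * 3^(3/4) * 5^(1/4)/108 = 7.01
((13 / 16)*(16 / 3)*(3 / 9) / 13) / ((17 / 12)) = 4 / 51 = 0.08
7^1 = 7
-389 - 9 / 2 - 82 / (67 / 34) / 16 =-396.10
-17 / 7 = -2.43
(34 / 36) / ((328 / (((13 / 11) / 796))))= 0.00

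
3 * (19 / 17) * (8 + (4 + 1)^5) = 178581 / 17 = 10504.76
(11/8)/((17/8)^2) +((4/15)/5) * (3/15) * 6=0.37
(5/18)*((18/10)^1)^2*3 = 27/10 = 2.70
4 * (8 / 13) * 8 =256 / 13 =19.69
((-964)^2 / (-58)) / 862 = -232324 / 12499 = -18.59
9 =9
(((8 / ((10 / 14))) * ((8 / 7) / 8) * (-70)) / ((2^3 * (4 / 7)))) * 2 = -49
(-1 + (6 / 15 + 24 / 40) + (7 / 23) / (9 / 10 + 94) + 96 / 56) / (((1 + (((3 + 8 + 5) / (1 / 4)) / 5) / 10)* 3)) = 6560350 / 26126919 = 0.25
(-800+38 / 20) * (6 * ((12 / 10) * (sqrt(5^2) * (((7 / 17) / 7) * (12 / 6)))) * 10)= -574632 / 17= -33801.88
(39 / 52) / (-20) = -3 / 80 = -0.04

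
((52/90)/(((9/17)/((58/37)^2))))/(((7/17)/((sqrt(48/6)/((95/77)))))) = 556096112 * sqrt(2)/52672275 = 14.93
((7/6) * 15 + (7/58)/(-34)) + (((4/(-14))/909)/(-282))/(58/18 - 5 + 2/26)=684460586003/39119970036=17.50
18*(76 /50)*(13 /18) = 494 /25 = 19.76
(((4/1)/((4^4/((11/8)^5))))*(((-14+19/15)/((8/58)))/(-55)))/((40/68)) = 1378640483/6291456000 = 0.22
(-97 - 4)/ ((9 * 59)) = -101/ 531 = -0.19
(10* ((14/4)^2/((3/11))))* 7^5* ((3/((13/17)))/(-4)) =-770012705/104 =-7403968.32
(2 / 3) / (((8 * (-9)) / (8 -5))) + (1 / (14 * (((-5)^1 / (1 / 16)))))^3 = -0.03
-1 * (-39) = 39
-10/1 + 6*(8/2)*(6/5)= 94/5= 18.80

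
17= 17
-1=-1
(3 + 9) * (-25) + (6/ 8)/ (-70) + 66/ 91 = -299.29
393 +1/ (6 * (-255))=601289/ 1530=393.00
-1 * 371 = -371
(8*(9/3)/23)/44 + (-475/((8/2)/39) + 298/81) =-379329305/81972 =-4627.55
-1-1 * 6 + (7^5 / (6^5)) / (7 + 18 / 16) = -425453 / 63180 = -6.73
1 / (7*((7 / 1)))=0.02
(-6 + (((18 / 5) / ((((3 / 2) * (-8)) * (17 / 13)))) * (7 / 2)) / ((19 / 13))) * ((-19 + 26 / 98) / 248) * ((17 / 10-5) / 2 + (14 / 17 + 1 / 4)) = -1142343 / 4005200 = -0.29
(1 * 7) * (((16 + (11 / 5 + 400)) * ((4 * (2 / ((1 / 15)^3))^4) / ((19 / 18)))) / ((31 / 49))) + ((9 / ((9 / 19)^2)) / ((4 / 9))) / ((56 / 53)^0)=85760188634925000212629 / 2356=36400759182905348137.79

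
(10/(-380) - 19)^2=522729/1444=362.00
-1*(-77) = 77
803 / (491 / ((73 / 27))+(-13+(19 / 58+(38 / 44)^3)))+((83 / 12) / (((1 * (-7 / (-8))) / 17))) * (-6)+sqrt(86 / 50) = -21447577423852 / 26757617789+sqrt(43) / 5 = -800.24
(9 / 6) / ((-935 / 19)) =-57 / 1870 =-0.03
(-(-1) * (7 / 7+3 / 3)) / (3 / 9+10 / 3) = 6 / 11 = 0.55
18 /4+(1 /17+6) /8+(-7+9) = 987 /136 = 7.26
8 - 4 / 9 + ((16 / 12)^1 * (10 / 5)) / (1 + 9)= 352 / 45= 7.82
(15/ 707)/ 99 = 5/ 23331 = 0.00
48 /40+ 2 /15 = 4 /3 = 1.33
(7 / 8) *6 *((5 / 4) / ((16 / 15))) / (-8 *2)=-1575 / 4096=-0.38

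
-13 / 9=-1.44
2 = 2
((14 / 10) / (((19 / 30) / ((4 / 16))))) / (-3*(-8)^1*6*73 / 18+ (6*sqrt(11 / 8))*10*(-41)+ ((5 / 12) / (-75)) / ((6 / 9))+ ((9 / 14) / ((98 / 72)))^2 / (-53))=-3615389782418665692000*sqrt(22) / 84887204599306497022651109 - 3433076890999089958260 / 84887204599306497022651109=-0.00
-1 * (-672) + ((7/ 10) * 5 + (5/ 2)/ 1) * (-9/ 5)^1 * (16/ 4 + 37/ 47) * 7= 14574/ 47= 310.09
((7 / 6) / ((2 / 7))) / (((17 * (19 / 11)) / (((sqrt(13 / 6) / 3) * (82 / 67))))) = 22099 * sqrt(78) / 2337228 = 0.08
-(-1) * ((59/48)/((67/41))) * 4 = 3.01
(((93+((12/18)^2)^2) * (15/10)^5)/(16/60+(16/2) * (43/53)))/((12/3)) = 18004365/687616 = 26.18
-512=-512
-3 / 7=-0.43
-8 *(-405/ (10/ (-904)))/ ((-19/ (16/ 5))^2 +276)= -74981376/ 79681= -941.02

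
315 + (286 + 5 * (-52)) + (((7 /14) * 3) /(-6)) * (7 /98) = 19095 /56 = 340.98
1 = 1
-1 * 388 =-388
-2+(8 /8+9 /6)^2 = 4.25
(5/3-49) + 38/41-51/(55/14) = -401762/6765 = -59.39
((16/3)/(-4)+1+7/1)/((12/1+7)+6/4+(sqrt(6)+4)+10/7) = 33880/130593 - 3920 *sqrt(6)/391779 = 0.23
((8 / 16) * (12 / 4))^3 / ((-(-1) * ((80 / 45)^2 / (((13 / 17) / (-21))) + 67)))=-9477 / 55576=-0.17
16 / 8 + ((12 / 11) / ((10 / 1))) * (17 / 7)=2.26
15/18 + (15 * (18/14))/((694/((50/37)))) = 469615/539238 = 0.87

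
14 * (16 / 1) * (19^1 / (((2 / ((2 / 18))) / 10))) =21280 / 9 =2364.44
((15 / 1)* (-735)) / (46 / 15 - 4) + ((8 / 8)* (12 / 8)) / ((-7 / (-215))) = 11858.57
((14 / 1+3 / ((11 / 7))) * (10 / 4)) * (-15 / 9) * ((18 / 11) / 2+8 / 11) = -74375 / 726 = -102.44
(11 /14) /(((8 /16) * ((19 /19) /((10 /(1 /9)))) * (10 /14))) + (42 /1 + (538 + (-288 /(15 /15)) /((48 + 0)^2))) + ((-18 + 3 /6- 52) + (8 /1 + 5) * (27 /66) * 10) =67017 /88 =761.56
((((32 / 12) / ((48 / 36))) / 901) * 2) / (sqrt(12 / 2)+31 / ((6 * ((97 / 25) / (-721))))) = -1300828200 / 281316948921181-1354896 * sqrt(6) / 281316948921181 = -0.00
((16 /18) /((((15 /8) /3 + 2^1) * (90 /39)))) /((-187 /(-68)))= 0.05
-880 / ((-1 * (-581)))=-880 / 581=-1.51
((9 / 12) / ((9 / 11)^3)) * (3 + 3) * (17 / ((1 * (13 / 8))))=90508 / 1053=85.95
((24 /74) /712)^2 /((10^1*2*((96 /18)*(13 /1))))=27 /180441647360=0.00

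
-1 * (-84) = 84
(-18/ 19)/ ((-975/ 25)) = 6/ 247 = 0.02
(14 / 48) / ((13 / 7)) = 49 / 312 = 0.16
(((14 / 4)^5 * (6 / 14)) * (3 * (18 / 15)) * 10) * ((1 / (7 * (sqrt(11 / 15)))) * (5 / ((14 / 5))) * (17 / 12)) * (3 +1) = 187425 * sqrt(165) / 176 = 13679.08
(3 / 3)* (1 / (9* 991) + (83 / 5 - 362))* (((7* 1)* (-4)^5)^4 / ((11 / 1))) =-40663087136084756267008 / 490545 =-82893694026205050.03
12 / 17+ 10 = 182 / 17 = 10.71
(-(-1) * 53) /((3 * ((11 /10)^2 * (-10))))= -1.46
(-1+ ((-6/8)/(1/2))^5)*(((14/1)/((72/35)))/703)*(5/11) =-30625/809856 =-0.04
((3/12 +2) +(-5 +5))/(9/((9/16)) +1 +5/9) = 81/632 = 0.13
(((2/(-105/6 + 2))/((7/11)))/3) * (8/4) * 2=-176/651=-0.27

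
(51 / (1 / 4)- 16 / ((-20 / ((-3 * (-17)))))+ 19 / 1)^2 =1739761 / 25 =69590.44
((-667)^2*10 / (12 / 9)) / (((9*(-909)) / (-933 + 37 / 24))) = 49727467975 / 130896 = 379900.59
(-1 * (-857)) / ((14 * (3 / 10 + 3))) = 18.55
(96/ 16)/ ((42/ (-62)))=-62/ 7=-8.86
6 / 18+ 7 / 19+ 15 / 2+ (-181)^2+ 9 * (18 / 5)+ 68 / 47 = 878793671 / 26790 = 32803.05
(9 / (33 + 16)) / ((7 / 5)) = 45 / 343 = 0.13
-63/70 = -9/10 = -0.90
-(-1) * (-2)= -2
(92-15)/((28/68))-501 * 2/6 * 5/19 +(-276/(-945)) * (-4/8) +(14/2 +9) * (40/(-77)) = 8861056/65835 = 134.59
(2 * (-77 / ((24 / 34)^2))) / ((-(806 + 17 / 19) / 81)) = 3805263 / 122648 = 31.03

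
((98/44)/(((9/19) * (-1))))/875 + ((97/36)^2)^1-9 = -3110201/1782000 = -1.75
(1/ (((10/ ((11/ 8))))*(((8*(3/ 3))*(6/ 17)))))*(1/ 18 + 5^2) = 84337/ 69120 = 1.22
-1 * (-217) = 217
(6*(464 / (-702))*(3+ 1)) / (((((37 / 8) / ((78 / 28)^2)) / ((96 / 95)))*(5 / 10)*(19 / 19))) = -9265152 / 172235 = -53.79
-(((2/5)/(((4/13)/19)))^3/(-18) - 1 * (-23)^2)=24591223/18000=1366.18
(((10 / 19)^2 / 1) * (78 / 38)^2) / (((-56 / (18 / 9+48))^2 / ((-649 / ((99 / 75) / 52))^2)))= 3883626601562500 / 6385729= 608172786.78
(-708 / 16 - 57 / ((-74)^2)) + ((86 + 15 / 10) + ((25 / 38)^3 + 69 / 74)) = 3339582773 / 75119768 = 44.46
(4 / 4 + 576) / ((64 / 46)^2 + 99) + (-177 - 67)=-12723147 / 53395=-238.28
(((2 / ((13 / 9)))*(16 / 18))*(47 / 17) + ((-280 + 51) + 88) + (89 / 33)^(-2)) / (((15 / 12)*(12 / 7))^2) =-2358164396 / 78774345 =-29.94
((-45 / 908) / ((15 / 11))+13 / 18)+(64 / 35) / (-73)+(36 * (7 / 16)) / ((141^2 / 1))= 15257903179 / 23061363570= 0.66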